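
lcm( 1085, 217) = 1085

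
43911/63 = 697  =  697.00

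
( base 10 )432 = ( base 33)d3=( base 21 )KC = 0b110110000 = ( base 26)GG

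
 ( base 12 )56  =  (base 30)26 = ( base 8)102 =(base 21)33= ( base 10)66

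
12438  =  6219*2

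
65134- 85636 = - 20502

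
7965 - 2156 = 5809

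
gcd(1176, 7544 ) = 8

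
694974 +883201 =1578175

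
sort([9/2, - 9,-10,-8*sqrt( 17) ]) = [-8*sqrt(17 ), -10,-9, 9/2] 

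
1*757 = 757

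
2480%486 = 50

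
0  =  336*0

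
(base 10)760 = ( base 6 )3304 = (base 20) 1I0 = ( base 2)1011111000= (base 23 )1a1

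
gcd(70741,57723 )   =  1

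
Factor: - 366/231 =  - 122/77 = - 2^1*7^ (-1 ) * 11^( - 1 )*61^1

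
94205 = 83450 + 10755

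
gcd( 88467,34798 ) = 1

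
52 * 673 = 34996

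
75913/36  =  75913/36 = 2108.69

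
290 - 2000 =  - 1710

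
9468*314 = 2972952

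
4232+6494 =10726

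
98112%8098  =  936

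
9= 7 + 2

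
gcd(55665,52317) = 9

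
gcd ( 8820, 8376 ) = 12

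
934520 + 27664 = 962184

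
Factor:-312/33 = -2^3 * 11^( -1)*13^1 = -104/11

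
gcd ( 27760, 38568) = 8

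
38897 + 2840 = 41737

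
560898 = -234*( - 2397 )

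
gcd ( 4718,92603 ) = 7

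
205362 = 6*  34227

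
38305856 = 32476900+5828956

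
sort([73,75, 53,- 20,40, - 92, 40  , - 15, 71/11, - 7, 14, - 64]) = [  -  92, - 64, - 20 ,-15, - 7, 71/11,14, 40, 40,  53, 73, 75]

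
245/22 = 245/22 = 11.14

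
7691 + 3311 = 11002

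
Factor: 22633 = 13^1 * 1741^1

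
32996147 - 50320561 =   -  17324414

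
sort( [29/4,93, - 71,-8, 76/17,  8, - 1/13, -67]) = [ - 71, - 67, - 8, - 1/13,76/17 , 29/4,8, 93]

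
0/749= 0 = 0.00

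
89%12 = 5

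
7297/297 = 7297/297 = 24.57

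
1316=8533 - 7217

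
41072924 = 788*52123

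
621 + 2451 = 3072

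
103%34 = 1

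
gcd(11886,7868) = 14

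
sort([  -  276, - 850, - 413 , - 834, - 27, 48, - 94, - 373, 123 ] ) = [ - 850, - 834, - 413, - 373, - 276,-94, - 27,48,123]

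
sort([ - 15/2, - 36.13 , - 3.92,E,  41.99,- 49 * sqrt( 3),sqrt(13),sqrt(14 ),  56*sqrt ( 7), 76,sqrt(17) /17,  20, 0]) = [ - 49  *  sqrt(3), - 36.13,-15/2, - 3.92 , 0,sqrt(17 ) /17, E , sqrt(13), sqrt( 14),20, 41.99,76  ,  56*sqrt ( 7 ) ]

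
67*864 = 57888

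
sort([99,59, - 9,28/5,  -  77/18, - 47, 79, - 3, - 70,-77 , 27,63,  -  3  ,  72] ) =[-77, -70, -47, - 9, -77/18,-3, - 3,  28/5,27 , 59,63, 72,79 , 99]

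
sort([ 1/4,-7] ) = [ -7,1/4]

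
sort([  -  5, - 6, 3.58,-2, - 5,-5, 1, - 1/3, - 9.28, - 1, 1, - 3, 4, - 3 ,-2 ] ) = [-9.28,-6,-5, - 5, - 5,-3, -3 , - 2 ,- 2,- 1, - 1/3,1, 1,  3.58,4 ] 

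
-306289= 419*( - 731 ) 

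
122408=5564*22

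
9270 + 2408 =11678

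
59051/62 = 952+27/62= 952.44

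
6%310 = 6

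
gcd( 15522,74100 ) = 78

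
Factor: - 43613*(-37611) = 3^3*7^1*199^1*43613^1= 1640328543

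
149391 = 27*5533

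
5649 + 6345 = 11994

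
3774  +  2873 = 6647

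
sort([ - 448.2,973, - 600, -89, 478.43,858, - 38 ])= [ - 600,  -  448.2, - 89, - 38, 478.43,  858, 973]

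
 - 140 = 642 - 782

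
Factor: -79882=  - 2^1 *11^1*3631^1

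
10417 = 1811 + 8606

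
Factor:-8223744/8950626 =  - 1370624/1491771  =  - 2^9*3^ (  -  1) * 2677^1 * 497257^ ( - 1) 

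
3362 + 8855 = 12217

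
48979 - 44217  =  4762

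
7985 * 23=183655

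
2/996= 1/498=0.00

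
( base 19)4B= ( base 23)3i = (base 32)2N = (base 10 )87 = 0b1010111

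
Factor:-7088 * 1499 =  - 2^4* 443^1 *1499^1 = - 10624912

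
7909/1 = 7909 = 7909.00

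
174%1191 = 174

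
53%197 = 53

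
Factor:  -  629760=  - 2^10*3^1*5^1*41^1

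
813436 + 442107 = 1255543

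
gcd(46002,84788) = 902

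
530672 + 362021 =892693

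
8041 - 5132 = 2909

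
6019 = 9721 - 3702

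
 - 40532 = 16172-56704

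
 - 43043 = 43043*( - 1 )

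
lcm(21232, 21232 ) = 21232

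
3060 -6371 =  - 3311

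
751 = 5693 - 4942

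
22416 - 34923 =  - 12507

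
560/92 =6 + 2/23 = 6.09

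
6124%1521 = 40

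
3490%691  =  35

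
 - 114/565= -114/565 = -0.20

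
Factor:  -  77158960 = - 2^4*5^1*47^1 * 20521^1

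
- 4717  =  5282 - 9999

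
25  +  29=54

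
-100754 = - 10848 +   -  89906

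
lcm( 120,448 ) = 6720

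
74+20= 94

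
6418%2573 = 1272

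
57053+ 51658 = 108711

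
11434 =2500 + 8934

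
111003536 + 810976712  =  921980248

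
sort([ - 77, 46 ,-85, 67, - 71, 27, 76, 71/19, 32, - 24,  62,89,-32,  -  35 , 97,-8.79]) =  [ - 85, - 77, - 71, - 35, - 32, - 24, - 8.79, 71/19, 27, 32, 46, 62, 67,76,89, 97] 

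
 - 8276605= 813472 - 9090077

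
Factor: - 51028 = - 2^2*12757^1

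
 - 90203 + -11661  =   - 101864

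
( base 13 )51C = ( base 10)870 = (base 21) 1K9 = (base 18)2C6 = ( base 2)1101100110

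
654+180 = 834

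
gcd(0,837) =837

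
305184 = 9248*33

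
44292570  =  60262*735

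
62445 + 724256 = 786701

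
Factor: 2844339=3^1 *239^1*3967^1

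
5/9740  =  1/1948 = 0.00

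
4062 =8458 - 4396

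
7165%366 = 211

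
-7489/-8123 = 7489/8123= 0.92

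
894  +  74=968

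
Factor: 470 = 2^1*5^1*47^1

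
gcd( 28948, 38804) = 4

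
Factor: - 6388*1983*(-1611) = 20407187844 = 2^2*3^3*179^1*661^1*1597^1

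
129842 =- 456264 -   -  586106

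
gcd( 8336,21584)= 16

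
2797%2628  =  169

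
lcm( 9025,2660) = 252700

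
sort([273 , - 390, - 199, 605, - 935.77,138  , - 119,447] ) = [ - 935.77, - 390,- 199 , - 119,138,  273,447, 605] 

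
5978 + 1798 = 7776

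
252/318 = 42/53= 0.79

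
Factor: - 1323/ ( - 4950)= 2^( - 1)*3^1*5^( - 2 )*7^2*11^(  -  1) = 147/550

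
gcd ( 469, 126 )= 7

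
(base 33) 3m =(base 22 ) 5b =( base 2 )1111001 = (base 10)121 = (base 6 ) 321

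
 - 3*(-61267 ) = 183801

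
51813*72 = 3730536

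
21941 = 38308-16367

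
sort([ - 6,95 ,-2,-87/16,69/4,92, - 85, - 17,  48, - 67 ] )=[-85, -67, - 17, - 6,-87/16,-2,  69/4,  48,  92,  95 ]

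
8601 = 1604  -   - 6997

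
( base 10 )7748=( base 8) 17104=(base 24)dak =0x1e44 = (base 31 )81t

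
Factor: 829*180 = 149220 = 2^2*3^2*5^1 * 829^1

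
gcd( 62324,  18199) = 1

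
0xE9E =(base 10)3742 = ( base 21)8a4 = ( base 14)1514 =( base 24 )6bm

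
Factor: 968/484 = 2^1=2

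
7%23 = 7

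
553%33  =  25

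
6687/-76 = - 88 + 1/76 = - 87.99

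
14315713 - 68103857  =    -  53788144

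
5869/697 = 5869/697 = 8.42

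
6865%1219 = 770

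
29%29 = 0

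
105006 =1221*86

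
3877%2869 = 1008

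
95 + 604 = 699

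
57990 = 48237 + 9753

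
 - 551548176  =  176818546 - 728366722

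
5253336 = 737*7128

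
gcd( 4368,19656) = 2184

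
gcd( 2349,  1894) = 1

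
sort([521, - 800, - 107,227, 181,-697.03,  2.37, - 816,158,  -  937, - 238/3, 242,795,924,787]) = [-937 , -816, - 800, - 697.03, - 107, - 238/3,2.37 , 158, 181,227,242,  521,787,795, 924 ] 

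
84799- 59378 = 25421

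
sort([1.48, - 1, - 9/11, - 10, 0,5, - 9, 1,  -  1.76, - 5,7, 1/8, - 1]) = [ - 10, - 9, - 5, - 1.76,  -  1, - 1,- 9/11,0,1/8,1,1.48,5,7]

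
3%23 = 3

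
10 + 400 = 410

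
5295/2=2647 + 1/2 = 2647.50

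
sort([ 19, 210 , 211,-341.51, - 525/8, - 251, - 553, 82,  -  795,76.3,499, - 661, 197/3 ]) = [ - 795, - 661,-553, - 341.51, - 251, - 525/8, 19,197/3, 76.3, 82, 210, 211, 499 ]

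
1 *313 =313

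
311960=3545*88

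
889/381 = 7/3 = 2.33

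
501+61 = 562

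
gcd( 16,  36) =4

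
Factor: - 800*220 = -176000=- 2^7*5^3*11^1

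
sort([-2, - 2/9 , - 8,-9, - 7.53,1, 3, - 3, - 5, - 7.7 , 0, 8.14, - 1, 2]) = [ - 9, - 8, - 7.7, - 7.53, - 5, - 3,-2 , - 1,  -  2/9,  0, 1,2 , 3,8.14]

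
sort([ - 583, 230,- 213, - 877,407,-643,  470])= [ - 877, - 643 , - 583, - 213, 230,  407,  470 ] 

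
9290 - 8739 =551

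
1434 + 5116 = 6550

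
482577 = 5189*93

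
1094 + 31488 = 32582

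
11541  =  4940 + 6601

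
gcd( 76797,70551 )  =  9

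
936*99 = 92664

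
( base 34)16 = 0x28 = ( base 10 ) 40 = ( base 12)34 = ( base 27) 1D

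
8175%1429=1030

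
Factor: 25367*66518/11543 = 2^1 * 7^( - 1)*17^( - 1 ) * 79^1* 97^( - 1 )*421^1*25367^1 = 1687362106/11543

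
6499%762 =403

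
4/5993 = 4/5993= 0.00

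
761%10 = 1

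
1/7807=1/7807 =0.00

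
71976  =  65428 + 6548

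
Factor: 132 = 2^2*3^1*11^1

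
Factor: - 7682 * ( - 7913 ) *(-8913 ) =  -541800467058 = -  2^1*3^1*23^1* 41^1*167^1*193^1*2971^1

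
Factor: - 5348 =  - 2^2*7^1*191^1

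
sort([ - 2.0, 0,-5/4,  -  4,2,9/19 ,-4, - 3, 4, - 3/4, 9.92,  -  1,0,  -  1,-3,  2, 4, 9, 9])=[ - 4, - 4, -3,-3, - 2.0,-5/4,-1, - 1,  -  3/4, 0, 0 , 9/19, 2, 2,4, 4, 9, 9,9.92 ] 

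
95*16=1520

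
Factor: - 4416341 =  - 19^1*232439^1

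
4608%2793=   1815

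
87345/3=29115 = 29115.00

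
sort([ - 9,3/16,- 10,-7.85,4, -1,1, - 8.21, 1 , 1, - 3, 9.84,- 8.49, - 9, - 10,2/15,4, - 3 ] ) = [ - 10,-10, - 9, - 9, - 8.49, - 8.21,-7.85, - 3, - 3, - 1,2/15,  3/16,  1,1,1,4,4, 9.84 ] 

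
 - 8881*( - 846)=7513326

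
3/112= 3/112 = 0.03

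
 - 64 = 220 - 284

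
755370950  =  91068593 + 664302357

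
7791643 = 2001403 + 5790240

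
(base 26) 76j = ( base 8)11453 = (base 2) 1001100101011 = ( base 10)4907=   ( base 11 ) 3761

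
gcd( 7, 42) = 7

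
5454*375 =2045250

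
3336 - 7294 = - 3958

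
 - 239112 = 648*( - 369)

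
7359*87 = 640233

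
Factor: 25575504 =2^4 *3^1 *532823^1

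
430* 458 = 196940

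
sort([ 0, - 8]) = [ - 8 , 0]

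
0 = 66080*0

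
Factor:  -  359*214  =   - 2^1*107^1*359^1 = -76826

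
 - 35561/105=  - 35561/105 = - 338.68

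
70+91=161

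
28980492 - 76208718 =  - 47228226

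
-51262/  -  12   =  25631/6 = 4271.83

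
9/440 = 9/440 = 0.02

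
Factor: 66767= 179^1*373^1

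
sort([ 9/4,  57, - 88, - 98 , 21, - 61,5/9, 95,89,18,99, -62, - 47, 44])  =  [-98, - 88,- 62, -61, - 47,5/9,  9/4,  18,  21,44, 57, 89 , 95,99] 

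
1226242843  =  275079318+951163525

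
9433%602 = 403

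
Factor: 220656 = 2^4*3^1*4597^1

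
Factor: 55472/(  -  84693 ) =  - 2^4*3^( - 1 ) *7^ ( - 1) * 37^( -1 )*109^( - 1 )*3467^1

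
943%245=208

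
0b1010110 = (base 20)46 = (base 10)86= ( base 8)126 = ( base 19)4A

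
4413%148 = 121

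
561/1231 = 561/1231 = 0.46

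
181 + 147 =328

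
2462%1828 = 634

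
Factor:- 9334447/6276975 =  - 3^( - 1) * 5^( - 2)*127^( - 1) * 659^( - 1)*9334447^1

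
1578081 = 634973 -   -  943108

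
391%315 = 76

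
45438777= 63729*713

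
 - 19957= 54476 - 74433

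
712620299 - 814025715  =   - 101405416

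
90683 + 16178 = 106861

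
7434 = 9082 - 1648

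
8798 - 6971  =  1827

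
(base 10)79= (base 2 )1001111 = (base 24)37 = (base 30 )2j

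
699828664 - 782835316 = -83006652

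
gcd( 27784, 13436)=4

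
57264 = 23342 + 33922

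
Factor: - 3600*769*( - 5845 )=16181298000 = 2^4* 3^2 * 5^3*7^1*167^1*769^1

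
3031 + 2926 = 5957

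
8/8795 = 8/8795 = 0.00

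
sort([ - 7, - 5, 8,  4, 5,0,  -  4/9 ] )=[ - 7, - 5,  -  4/9,0, 4, 5,8 ]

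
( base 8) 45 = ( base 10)37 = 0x25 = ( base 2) 100101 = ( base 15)27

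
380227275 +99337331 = 479564606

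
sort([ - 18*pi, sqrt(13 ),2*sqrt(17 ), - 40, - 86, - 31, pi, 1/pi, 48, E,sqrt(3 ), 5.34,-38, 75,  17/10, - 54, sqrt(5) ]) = [ - 86,-18*pi, - 54, - 40, - 38, - 31,  1/pi , 17/10, sqrt(3 ), sqrt ( 5 ), E,pi, sqrt(13 ),5.34, 2*sqrt ( 17 ), 48, 75 ]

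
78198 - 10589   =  67609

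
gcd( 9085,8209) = 1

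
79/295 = 79/295  =  0.27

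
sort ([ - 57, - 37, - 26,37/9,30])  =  [ -57, - 37, - 26 , 37/9,30] 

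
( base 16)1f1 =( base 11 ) 412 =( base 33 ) F2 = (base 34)EL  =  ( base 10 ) 497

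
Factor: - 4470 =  - 2^1*3^1*5^1*149^1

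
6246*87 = 543402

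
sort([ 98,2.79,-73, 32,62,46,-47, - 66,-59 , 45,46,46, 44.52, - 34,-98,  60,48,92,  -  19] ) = [ - 98,-73,-66, -59,  -  47, - 34 , - 19,2.79, 32,44.52, 45 , 46,46,46, 48,60,62,92,98]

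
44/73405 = 44/73405= 0.00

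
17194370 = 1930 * 8909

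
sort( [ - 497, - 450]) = [ - 497,-450]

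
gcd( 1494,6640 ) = 166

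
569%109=24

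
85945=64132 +21813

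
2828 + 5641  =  8469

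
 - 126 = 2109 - 2235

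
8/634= 4/317 = 0.01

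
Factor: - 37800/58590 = -2^2*5^1*31^( - 1) = -20/31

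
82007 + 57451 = 139458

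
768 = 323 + 445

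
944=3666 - 2722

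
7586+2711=10297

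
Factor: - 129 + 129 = 0 = 0^1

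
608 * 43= 26144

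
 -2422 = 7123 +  -9545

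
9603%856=187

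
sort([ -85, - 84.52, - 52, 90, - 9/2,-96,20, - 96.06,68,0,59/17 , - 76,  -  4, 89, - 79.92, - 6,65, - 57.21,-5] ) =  [ - 96.06, - 96, - 85, - 84.52, -79.92, - 76,  -  57.21, - 52, - 6,-5, - 9/2, - 4,0,59/17,20, 65,68,89, 90]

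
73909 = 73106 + 803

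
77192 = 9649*8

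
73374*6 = 440244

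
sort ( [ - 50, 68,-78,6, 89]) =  [  -  78, - 50,6,68,89]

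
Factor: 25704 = 2^3*3^3*7^1*17^1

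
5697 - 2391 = 3306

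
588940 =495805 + 93135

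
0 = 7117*0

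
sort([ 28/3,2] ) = [2, 28/3]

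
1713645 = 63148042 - 61434397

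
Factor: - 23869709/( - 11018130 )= 2^(- 1 )*3^( - 1)*5^( - 1) * 79^( - 1) * 383^1*4649^( - 1)*62323^1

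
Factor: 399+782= 1181 =1181^1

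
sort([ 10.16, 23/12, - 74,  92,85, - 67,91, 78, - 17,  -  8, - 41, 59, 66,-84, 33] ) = [ - 84, - 74 , - 67  , - 41, - 17, -8 , 23/12, 10.16, 33, 59,66, 78,  85,91, 92 ] 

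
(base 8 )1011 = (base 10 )521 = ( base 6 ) 2225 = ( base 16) 209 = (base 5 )4041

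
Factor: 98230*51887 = 5096860010  =  2^1*5^1*11^2*19^1*47^1*53^1*89^1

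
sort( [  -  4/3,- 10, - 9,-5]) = [-10, - 9, - 5, - 4/3] 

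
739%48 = 19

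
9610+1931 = 11541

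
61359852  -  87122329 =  - 25762477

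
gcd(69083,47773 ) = 1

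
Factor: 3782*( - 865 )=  - 2^1 *5^1*31^1 * 61^1 * 173^1 =- 3271430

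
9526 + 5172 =14698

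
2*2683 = 5366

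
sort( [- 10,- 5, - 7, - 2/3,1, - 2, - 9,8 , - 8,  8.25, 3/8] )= [ - 10, - 9,-8, - 7, - 5, - 2, - 2/3, 3/8,  1,8,8.25 ]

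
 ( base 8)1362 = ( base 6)3254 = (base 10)754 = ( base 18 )25g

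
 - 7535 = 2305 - 9840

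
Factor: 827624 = 2^3*7^1 * 14779^1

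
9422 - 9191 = 231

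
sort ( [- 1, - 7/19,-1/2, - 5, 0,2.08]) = [ - 5, - 1, - 1/2, - 7/19,  0,2.08 ] 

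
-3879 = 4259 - 8138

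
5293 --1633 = 6926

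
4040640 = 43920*92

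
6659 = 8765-2106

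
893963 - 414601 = 479362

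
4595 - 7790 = -3195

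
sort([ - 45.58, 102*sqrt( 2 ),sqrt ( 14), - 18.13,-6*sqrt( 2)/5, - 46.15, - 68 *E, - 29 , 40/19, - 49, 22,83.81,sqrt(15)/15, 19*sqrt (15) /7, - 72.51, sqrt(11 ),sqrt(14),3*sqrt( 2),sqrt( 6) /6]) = [ - 68 * E, - 72.51, - 49 , - 46.15, -45.58,  -  29,-18.13  , - 6*sqrt( 2)/5,sqrt( 15)/15,sqrt (6 ) /6,  40/19, sqrt(11 ), sqrt( 14 ), sqrt( 14), 3*sqrt ( 2 ),  19*sqrt(15 )/7,22,83.81,102*sqrt(2) ] 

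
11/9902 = 11/9902 = 0.00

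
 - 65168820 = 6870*(-9486)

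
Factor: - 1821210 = -2^1*3^1*5^1*17^1*3571^1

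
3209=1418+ 1791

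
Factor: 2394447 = 3^1 * 11^1*72559^1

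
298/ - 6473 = -1 + 6175/6473 = - 0.05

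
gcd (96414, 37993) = 1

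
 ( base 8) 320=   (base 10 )208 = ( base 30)6s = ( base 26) 80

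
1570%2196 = 1570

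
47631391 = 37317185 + 10314206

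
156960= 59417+97543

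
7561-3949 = 3612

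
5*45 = 225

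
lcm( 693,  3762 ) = 26334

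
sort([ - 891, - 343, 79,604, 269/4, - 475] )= [ - 891, - 475 ,-343,  269/4, 79, 604 ]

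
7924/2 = 3962 = 3962.00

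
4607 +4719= 9326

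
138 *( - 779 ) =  - 107502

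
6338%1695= 1253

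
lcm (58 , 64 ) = 1856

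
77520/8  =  9690=9690.00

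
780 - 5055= - 4275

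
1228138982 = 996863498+231275484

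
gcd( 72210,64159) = 83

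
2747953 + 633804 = 3381757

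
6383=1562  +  4821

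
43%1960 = 43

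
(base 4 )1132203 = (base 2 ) 1011110100011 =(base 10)6051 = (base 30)6ll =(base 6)44003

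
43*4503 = 193629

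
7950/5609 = 7950/5609 = 1.42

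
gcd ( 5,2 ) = 1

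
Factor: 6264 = 2^3*3^3*29^1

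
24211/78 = 310 + 31/78 = 310.40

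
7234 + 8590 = 15824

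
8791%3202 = 2387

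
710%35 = 10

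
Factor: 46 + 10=2^3 * 7^1 = 56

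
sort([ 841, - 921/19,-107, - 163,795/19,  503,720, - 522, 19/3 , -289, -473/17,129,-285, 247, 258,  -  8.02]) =[ - 522,  -  289, - 285, - 163, - 107, - 921/19, - 473/17, - 8.02,19/3,795/19,129,247,258, 503,720 , 841 ]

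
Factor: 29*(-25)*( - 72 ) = 2^3 * 3^2*5^2*29^1 = 52200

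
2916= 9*324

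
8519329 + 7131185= 15650514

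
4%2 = 0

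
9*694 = 6246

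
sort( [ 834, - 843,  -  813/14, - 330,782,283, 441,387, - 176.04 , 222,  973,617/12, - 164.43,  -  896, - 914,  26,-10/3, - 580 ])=[ - 914,- 896,-843, -580, - 330  , - 176.04,-164.43, - 813/14, - 10/3, 26,617/12, 222,283,387, 441, 782 , 834,  973]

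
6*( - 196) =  - 1176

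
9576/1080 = 133/15 =8.87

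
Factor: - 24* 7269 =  - 2^3 * 3^2 * 2423^1 =- 174456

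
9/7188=3/2396=0.00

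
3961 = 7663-3702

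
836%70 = 66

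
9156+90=9246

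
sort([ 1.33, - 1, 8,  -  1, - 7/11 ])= [-1,-1, - 7/11,1.33,8] 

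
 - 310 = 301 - 611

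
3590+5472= 9062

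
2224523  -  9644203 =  - 7419680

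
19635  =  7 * 2805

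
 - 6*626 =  - 3756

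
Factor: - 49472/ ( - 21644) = 2^4 * 7^(-1 ) = 16/7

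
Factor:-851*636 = -2^2 * 3^1*23^1*37^1*53^1 = -541236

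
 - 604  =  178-782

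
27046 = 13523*2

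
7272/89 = 81 + 63/89 = 81.71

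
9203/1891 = 9203/1891 = 4.87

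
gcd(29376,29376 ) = 29376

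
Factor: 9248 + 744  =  9992 = 2^3*1249^1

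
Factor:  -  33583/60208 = - 2^( - 4) * 11^1*43^1 * 53^( -1) = - 473/848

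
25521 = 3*8507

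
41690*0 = 0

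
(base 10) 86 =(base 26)38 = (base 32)2M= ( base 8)126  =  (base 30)2Q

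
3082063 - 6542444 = - 3460381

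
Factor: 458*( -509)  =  -2^1 * 229^1*509^1  =  -  233122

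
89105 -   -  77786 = 166891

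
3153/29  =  3153/29 = 108.72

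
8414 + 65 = 8479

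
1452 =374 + 1078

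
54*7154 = 386316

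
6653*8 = 53224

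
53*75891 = 4022223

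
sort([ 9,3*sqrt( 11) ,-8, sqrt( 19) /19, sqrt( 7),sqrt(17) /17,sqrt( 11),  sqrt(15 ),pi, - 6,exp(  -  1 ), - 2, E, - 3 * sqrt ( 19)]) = [ - 3* sqrt( 19), - 8, - 6, - 2,sqrt( 19) /19 , sqrt( 17) /17,  exp( - 1),sqrt( 7),E , pi , sqrt (11), sqrt( 15),  9, 3*sqrt( 11) ]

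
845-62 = 783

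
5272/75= 70 + 22/75 = 70.29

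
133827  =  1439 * 93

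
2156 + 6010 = 8166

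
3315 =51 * 65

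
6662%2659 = 1344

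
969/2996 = 969/2996 = 0.32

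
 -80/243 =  - 1+ 163/243= -0.33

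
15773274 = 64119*246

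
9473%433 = 380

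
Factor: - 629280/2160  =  -874/3 = -2^1*3^( - 1)*19^1*23^1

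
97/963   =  97/963 = 0.10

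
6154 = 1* 6154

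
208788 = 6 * 34798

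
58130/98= 593  +  8/49 = 593.16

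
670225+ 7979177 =8649402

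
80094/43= 80094/43 = 1862.65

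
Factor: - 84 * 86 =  - 2^3*3^1 *7^1 * 43^1 = - 7224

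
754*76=57304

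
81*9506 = 769986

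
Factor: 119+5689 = 2^4*3^1*11^2 = 5808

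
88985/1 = 88985 =88985.00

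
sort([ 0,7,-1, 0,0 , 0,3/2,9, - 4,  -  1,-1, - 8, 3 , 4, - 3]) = [ -8,-4, - 3,  -  1 , - 1,-1 , 0,0, 0,0, 3/2,3,4,7,9]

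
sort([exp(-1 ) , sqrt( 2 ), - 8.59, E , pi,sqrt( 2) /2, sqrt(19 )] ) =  [ - 8.59, exp(-1), sqrt( 2)/2, sqrt( 2 ),E, pi, sqrt( 19)] 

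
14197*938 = 13316786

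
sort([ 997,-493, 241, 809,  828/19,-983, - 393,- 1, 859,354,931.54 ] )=[ - 983,-493, - 393 , - 1,  828/19,  241 , 354,809,859,931.54, 997 ]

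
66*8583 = 566478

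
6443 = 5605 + 838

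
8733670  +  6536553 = 15270223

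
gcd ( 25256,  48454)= 14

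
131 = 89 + 42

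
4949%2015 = 919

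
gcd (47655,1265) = 5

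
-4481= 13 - 4494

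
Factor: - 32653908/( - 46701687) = 10884636/15567229 = 2^2*3^2*7^1*29^( - 1 )*47^1*919^1*536801^( - 1)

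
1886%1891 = 1886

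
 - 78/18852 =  - 13/3142  =  - 0.00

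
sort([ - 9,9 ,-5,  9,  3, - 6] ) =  [ - 9, - 6, - 5,3,9, 9]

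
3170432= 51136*62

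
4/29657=4/29657=0.00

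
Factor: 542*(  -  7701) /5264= - 2^( - 3) *3^1*7^ (  -  1 ) * 17^1*47^(  -  1) * 151^1*271^1= - 2086971/2632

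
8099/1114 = 8099/1114=7.27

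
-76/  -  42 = 38/21 = 1.81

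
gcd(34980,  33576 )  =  12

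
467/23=20 + 7/23 = 20.30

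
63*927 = 58401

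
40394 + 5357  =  45751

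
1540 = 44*35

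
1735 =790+945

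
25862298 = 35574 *727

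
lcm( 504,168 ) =504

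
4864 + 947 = 5811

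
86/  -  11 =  - 86/11= -7.82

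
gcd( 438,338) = 2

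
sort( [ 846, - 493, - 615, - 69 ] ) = [ - 615, - 493, - 69,  846]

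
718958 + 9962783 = 10681741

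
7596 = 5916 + 1680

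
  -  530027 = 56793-586820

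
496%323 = 173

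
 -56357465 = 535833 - 56893298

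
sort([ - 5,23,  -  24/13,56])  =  [ - 5, - 24/13,23, 56]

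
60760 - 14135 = 46625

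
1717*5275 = 9057175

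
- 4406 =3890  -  8296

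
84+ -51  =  33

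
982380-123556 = 858824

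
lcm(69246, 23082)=69246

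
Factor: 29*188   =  5452 = 2^2*29^1*47^1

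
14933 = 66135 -51202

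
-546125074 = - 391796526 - 154328548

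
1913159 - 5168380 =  - 3255221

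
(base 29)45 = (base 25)4l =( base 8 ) 171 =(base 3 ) 11111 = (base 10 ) 121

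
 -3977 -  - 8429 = 4452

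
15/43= 15/43 = 0.35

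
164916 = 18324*9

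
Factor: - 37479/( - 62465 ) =3/5 = 3^1* 5^ (- 1) 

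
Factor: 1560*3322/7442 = 2^3*3^1*5^1*11^1*13^1*61^( - 2 )*151^1   =  2591160/3721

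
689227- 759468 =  - 70241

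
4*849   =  3396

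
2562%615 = 102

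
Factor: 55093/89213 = 37^1*1489^1*89213^( - 1)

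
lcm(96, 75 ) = 2400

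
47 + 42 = 89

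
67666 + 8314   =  75980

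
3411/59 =57 + 48/59 = 57.81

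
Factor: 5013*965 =4837545   =  3^2 * 5^1*193^1*557^1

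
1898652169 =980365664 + 918286505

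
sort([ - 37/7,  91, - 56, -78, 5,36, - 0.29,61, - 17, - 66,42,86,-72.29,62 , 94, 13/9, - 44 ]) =[ - 78, - 72.29, - 66,-56, - 44,-17, - 37/7, -0.29,13/9,5 , 36,  42,61,62 , 86, 91,94] 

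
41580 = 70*594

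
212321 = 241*881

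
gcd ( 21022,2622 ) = 46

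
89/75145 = 89/75145= 0.00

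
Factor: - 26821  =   - 26821^1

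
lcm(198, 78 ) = 2574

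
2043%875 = 293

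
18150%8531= 1088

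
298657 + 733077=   1031734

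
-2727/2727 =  - 1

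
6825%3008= 809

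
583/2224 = 583/2224 = 0.26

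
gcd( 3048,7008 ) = 24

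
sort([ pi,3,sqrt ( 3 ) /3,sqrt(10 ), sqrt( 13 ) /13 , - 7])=[ - 7,sqrt(13 ) /13, sqrt( 3) /3,3, pi , sqrt ( 10 )]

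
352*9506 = 3346112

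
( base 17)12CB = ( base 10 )5706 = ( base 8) 13112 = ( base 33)57u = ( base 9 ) 7740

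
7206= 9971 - 2765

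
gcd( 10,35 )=5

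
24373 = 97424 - 73051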